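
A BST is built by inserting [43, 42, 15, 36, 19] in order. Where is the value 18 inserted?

Starting tree (level order): [43, 42, None, 15, None, None, 36, 19]
Insertion path: 43 -> 42 -> 15 -> 36 -> 19
Result: insert 18 as left child of 19
Final tree (level order): [43, 42, None, 15, None, None, 36, 19, None, 18]


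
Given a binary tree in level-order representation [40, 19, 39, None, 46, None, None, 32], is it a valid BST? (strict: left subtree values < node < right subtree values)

Level-order array: [40, 19, 39, None, 46, None, None, 32]
Validate using subtree bounds (lo, hi): at each node, require lo < value < hi,
then recurse left with hi=value and right with lo=value.
Preorder trace (stopping at first violation):
  at node 40 with bounds (-inf, +inf): OK
  at node 19 with bounds (-inf, 40): OK
  at node 46 with bounds (19, 40): VIOLATION
Node 46 violates its bound: not (19 < 46 < 40).
Result: Not a valid BST


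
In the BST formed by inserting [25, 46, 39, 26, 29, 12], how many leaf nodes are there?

Tree built from: [25, 46, 39, 26, 29, 12]
Tree (level-order array): [25, 12, 46, None, None, 39, None, 26, None, None, 29]
Rule: A leaf has 0 children.
Per-node child counts:
  node 25: 2 child(ren)
  node 12: 0 child(ren)
  node 46: 1 child(ren)
  node 39: 1 child(ren)
  node 26: 1 child(ren)
  node 29: 0 child(ren)
Matching nodes: [12, 29]
Count of leaf nodes: 2


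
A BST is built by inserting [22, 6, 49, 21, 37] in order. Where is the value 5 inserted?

Starting tree (level order): [22, 6, 49, None, 21, 37]
Insertion path: 22 -> 6
Result: insert 5 as left child of 6
Final tree (level order): [22, 6, 49, 5, 21, 37]


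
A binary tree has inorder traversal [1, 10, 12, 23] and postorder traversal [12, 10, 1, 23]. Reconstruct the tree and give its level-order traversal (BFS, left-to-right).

Inorder:   [1, 10, 12, 23]
Postorder: [12, 10, 1, 23]
Algorithm: postorder visits root last, so walk postorder right-to-left;
each value is the root of the current inorder slice — split it at that
value, recurse on the right subtree first, then the left.
Recursive splits:
  root=23; inorder splits into left=[1, 10, 12], right=[]
  root=1; inorder splits into left=[], right=[10, 12]
  root=10; inorder splits into left=[], right=[12]
  root=12; inorder splits into left=[], right=[]
Reconstructed level-order: [23, 1, 10, 12]


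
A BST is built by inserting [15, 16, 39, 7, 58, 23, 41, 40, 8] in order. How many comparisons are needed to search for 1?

Search path for 1: 15 -> 7
Found: False
Comparisons: 2


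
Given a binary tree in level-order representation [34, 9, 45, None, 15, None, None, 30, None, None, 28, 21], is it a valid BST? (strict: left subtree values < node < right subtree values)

Level-order array: [34, 9, 45, None, 15, None, None, 30, None, None, 28, 21]
Validate using subtree bounds (lo, hi): at each node, require lo < value < hi,
then recurse left with hi=value and right with lo=value.
Preorder trace (stopping at first violation):
  at node 34 with bounds (-inf, +inf): OK
  at node 9 with bounds (-inf, 34): OK
  at node 15 with bounds (9, 34): OK
  at node 30 with bounds (9, 15): VIOLATION
Node 30 violates its bound: not (9 < 30 < 15).
Result: Not a valid BST


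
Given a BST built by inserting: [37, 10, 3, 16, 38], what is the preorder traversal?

Tree insertion order: [37, 10, 3, 16, 38]
Tree (level-order array): [37, 10, 38, 3, 16]
Preorder traversal: [37, 10, 3, 16, 38]


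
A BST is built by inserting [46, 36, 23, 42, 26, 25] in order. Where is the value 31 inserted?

Starting tree (level order): [46, 36, None, 23, 42, None, 26, None, None, 25]
Insertion path: 46 -> 36 -> 23 -> 26
Result: insert 31 as right child of 26
Final tree (level order): [46, 36, None, 23, 42, None, 26, None, None, 25, 31]


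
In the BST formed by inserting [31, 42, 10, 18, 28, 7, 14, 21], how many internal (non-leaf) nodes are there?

Tree built from: [31, 42, 10, 18, 28, 7, 14, 21]
Tree (level-order array): [31, 10, 42, 7, 18, None, None, None, None, 14, 28, None, None, 21]
Rule: An internal node has at least one child.
Per-node child counts:
  node 31: 2 child(ren)
  node 10: 2 child(ren)
  node 7: 0 child(ren)
  node 18: 2 child(ren)
  node 14: 0 child(ren)
  node 28: 1 child(ren)
  node 21: 0 child(ren)
  node 42: 0 child(ren)
Matching nodes: [31, 10, 18, 28]
Count of internal (non-leaf) nodes: 4


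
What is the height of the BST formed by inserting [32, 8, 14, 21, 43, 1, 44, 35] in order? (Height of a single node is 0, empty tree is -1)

Insertion order: [32, 8, 14, 21, 43, 1, 44, 35]
Tree (level-order array): [32, 8, 43, 1, 14, 35, 44, None, None, None, 21]
Compute height bottom-up (empty subtree = -1):
  height(1) = 1 + max(-1, -1) = 0
  height(21) = 1 + max(-1, -1) = 0
  height(14) = 1 + max(-1, 0) = 1
  height(8) = 1 + max(0, 1) = 2
  height(35) = 1 + max(-1, -1) = 0
  height(44) = 1 + max(-1, -1) = 0
  height(43) = 1 + max(0, 0) = 1
  height(32) = 1 + max(2, 1) = 3
Height = 3


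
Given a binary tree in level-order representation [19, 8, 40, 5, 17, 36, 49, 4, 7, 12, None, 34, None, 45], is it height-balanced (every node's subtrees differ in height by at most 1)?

Tree (level-order array): [19, 8, 40, 5, 17, 36, 49, 4, 7, 12, None, 34, None, 45]
Definition: a tree is height-balanced if, at every node, |h(left) - h(right)| <= 1 (empty subtree has height -1).
Bottom-up per-node check:
  node 4: h_left=-1, h_right=-1, diff=0 [OK], height=0
  node 7: h_left=-1, h_right=-1, diff=0 [OK], height=0
  node 5: h_left=0, h_right=0, diff=0 [OK], height=1
  node 12: h_left=-1, h_right=-1, diff=0 [OK], height=0
  node 17: h_left=0, h_right=-1, diff=1 [OK], height=1
  node 8: h_left=1, h_right=1, diff=0 [OK], height=2
  node 34: h_left=-1, h_right=-1, diff=0 [OK], height=0
  node 36: h_left=0, h_right=-1, diff=1 [OK], height=1
  node 45: h_left=-1, h_right=-1, diff=0 [OK], height=0
  node 49: h_left=0, h_right=-1, diff=1 [OK], height=1
  node 40: h_left=1, h_right=1, diff=0 [OK], height=2
  node 19: h_left=2, h_right=2, diff=0 [OK], height=3
All nodes satisfy the balance condition.
Result: Balanced


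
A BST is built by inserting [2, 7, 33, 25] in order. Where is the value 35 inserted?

Starting tree (level order): [2, None, 7, None, 33, 25]
Insertion path: 2 -> 7 -> 33
Result: insert 35 as right child of 33
Final tree (level order): [2, None, 7, None, 33, 25, 35]


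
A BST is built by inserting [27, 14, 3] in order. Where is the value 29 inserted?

Starting tree (level order): [27, 14, None, 3]
Insertion path: 27
Result: insert 29 as right child of 27
Final tree (level order): [27, 14, 29, 3]


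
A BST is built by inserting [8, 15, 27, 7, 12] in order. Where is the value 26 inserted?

Starting tree (level order): [8, 7, 15, None, None, 12, 27]
Insertion path: 8 -> 15 -> 27
Result: insert 26 as left child of 27
Final tree (level order): [8, 7, 15, None, None, 12, 27, None, None, 26]


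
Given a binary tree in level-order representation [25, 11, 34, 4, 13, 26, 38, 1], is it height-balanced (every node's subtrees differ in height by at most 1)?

Tree (level-order array): [25, 11, 34, 4, 13, 26, 38, 1]
Definition: a tree is height-balanced if, at every node, |h(left) - h(right)| <= 1 (empty subtree has height -1).
Bottom-up per-node check:
  node 1: h_left=-1, h_right=-1, diff=0 [OK], height=0
  node 4: h_left=0, h_right=-1, diff=1 [OK], height=1
  node 13: h_left=-1, h_right=-1, diff=0 [OK], height=0
  node 11: h_left=1, h_right=0, diff=1 [OK], height=2
  node 26: h_left=-1, h_right=-1, diff=0 [OK], height=0
  node 38: h_left=-1, h_right=-1, diff=0 [OK], height=0
  node 34: h_left=0, h_right=0, diff=0 [OK], height=1
  node 25: h_left=2, h_right=1, diff=1 [OK], height=3
All nodes satisfy the balance condition.
Result: Balanced


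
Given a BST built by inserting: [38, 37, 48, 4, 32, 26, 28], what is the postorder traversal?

Tree insertion order: [38, 37, 48, 4, 32, 26, 28]
Tree (level-order array): [38, 37, 48, 4, None, None, None, None, 32, 26, None, None, 28]
Postorder traversal: [28, 26, 32, 4, 37, 48, 38]


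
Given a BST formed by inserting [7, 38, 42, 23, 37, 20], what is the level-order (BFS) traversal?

Tree insertion order: [7, 38, 42, 23, 37, 20]
Tree (level-order array): [7, None, 38, 23, 42, 20, 37]
BFS from the root, enqueuing left then right child of each popped node:
  queue [7] -> pop 7, enqueue [38], visited so far: [7]
  queue [38] -> pop 38, enqueue [23, 42], visited so far: [7, 38]
  queue [23, 42] -> pop 23, enqueue [20, 37], visited so far: [7, 38, 23]
  queue [42, 20, 37] -> pop 42, enqueue [none], visited so far: [7, 38, 23, 42]
  queue [20, 37] -> pop 20, enqueue [none], visited so far: [7, 38, 23, 42, 20]
  queue [37] -> pop 37, enqueue [none], visited so far: [7, 38, 23, 42, 20, 37]
Result: [7, 38, 23, 42, 20, 37]


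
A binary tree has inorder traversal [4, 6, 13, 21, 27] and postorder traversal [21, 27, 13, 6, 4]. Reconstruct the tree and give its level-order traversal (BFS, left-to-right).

Inorder:   [4, 6, 13, 21, 27]
Postorder: [21, 27, 13, 6, 4]
Algorithm: postorder visits root last, so walk postorder right-to-left;
each value is the root of the current inorder slice — split it at that
value, recurse on the right subtree first, then the left.
Recursive splits:
  root=4; inorder splits into left=[], right=[6, 13, 21, 27]
  root=6; inorder splits into left=[], right=[13, 21, 27]
  root=13; inorder splits into left=[], right=[21, 27]
  root=27; inorder splits into left=[21], right=[]
  root=21; inorder splits into left=[], right=[]
Reconstructed level-order: [4, 6, 13, 27, 21]


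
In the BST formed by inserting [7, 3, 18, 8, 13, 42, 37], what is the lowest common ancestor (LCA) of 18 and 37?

Tree insertion order: [7, 3, 18, 8, 13, 42, 37]
Tree (level-order array): [7, 3, 18, None, None, 8, 42, None, 13, 37]
In a BST, the LCA of p=18, q=37 is the first node v on the
root-to-leaf path with p <= v <= q (go left if both < v, right if both > v).
Walk from root:
  at 7: both 18 and 37 > 7, go right
  at 18: 18 <= 18 <= 37, this is the LCA
LCA = 18


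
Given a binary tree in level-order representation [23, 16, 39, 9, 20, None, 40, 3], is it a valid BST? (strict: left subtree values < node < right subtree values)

Level-order array: [23, 16, 39, 9, 20, None, 40, 3]
Validate using subtree bounds (lo, hi): at each node, require lo < value < hi,
then recurse left with hi=value and right with lo=value.
Preorder trace (stopping at first violation):
  at node 23 with bounds (-inf, +inf): OK
  at node 16 with bounds (-inf, 23): OK
  at node 9 with bounds (-inf, 16): OK
  at node 3 with bounds (-inf, 9): OK
  at node 20 with bounds (16, 23): OK
  at node 39 with bounds (23, +inf): OK
  at node 40 with bounds (39, +inf): OK
No violation found at any node.
Result: Valid BST


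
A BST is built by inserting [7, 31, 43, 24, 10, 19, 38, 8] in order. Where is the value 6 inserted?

Starting tree (level order): [7, None, 31, 24, 43, 10, None, 38, None, 8, 19]
Insertion path: 7
Result: insert 6 as left child of 7
Final tree (level order): [7, 6, 31, None, None, 24, 43, 10, None, 38, None, 8, 19]


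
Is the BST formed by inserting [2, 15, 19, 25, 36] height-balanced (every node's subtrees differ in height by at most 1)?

Tree (level-order array): [2, None, 15, None, 19, None, 25, None, 36]
Definition: a tree is height-balanced if, at every node, |h(left) - h(right)| <= 1 (empty subtree has height -1).
Bottom-up per-node check:
  node 36: h_left=-1, h_right=-1, diff=0 [OK], height=0
  node 25: h_left=-1, h_right=0, diff=1 [OK], height=1
  node 19: h_left=-1, h_right=1, diff=2 [FAIL (|-1-1|=2 > 1)], height=2
  node 15: h_left=-1, h_right=2, diff=3 [FAIL (|-1-2|=3 > 1)], height=3
  node 2: h_left=-1, h_right=3, diff=4 [FAIL (|-1-3|=4 > 1)], height=4
Node 19 violates the condition: |-1 - 1| = 2 > 1.
Result: Not balanced


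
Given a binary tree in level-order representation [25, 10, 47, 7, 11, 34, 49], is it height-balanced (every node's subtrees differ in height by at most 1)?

Tree (level-order array): [25, 10, 47, 7, 11, 34, 49]
Definition: a tree is height-balanced if, at every node, |h(left) - h(right)| <= 1 (empty subtree has height -1).
Bottom-up per-node check:
  node 7: h_left=-1, h_right=-1, diff=0 [OK], height=0
  node 11: h_left=-1, h_right=-1, diff=0 [OK], height=0
  node 10: h_left=0, h_right=0, diff=0 [OK], height=1
  node 34: h_left=-1, h_right=-1, diff=0 [OK], height=0
  node 49: h_left=-1, h_right=-1, diff=0 [OK], height=0
  node 47: h_left=0, h_right=0, diff=0 [OK], height=1
  node 25: h_left=1, h_right=1, diff=0 [OK], height=2
All nodes satisfy the balance condition.
Result: Balanced


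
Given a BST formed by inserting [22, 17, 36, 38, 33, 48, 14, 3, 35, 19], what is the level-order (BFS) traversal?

Tree insertion order: [22, 17, 36, 38, 33, 48, 14, 3, 35, 19]
Tree (level-order array): [22, 17, 36, 14, 19, 33, 38, 3, None, None, None, None, 35, None, 48]
BFS from the root, enqueuing left then right child of each popped node:
  queue [22] -> pop 22, enqueue [17, 36], visited so far: [22]
  queue [17, 36] -> pop 17, enqueue [14, 19], visited so far: [22, 17]
  queue [36, 14, 19] -> pop 36, enqueue [33, 38], visited so far: [22, 17, 36]
  queue [14, 19, 33, 38] -> pop 14, enqueue [3], visited so far: [22, 17, 36, 14]
  queue [19, 33, 38, 3] -> pop 19, enqueue [none], visited so far: [22, 17, 36, 14, 19]
  queue [33, 38, 3] -> pop 33, enqueue [35], visited so far: [22, 17, 36, 14, 19, 33]
  queue [38, 3, 35] -> pop 38, enqueue [48], visited so far: [22, 17, 36, 14, 19, 33, 38]
  queue [3, 35, 48] -> pop 3, enqueue [none], visited so far: [22, 17, 36, 14, 19, 33, 38, 3]
  queue [35, 48] -> pop 35, enqueue [none], visited so far: [22, 17, 36, 14, 19, 33, 38, 3, 35]
  queue [48] -> pop 48, enqueue [none], visited so far: [22, 17, 36, 14, 19, 33, 38, 3, 35, 48]
Result: [22, 17, 36, 14, 19, 33, 38, 3, 35, 48]


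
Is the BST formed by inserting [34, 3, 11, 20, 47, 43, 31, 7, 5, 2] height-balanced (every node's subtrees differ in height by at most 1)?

Tree (level-order array): [34, 3, 47, 2, 11, 43, None, None, None, 7, 20, None, None, 5, None, None, 31]
Definition: a tree is height-balanced if, at every node, |h(left) - h(right)| <= 1 (empty subtree has height -1).
Bottom-up per-node check:
  node 2: h_left=-1, h_right=-1, diff=0 [OK], height=0
  node 5: h_left=-1, h_right=-1, diff=0 [OK], height=0
  node 7: h_left=0, h_right=-1, diff=1 [OK], height=1
  node 31: h_left=-1, h_right=-1, diff=0 [OK], height=0
  node 20: h_left=-1, h_right=0, diff=1 [OK], height=1
  node 11: h_left=1, h_right=1, diff=0 [OK], height=2
  node 3: h_left=0, h_right=2, diff=2 [FAIL (|0-2|=2 > 1)], height=3
  node 43: h_left=-1, h_right=-1, diff=0 [OK], height=0
  node 47: h_left=0, h_right=-1, diff=1 [OK], height=1
  node 34: h_left=3, h_right=1, diff=2 [FAIL (|3-1|=2 > 1)], height=4
Node 3 violates the condition: |0 - 2| = 2 > 1.
Result: Not balanced


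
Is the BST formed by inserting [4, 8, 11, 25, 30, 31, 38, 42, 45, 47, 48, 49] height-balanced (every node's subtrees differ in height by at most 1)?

Tree (level-order array): [4, None, 8, None, 11, None, 25, None, 30, None, 31, None, 38, None, 42, None, 45, None, 47, None, 48, None, 49]
Definition: a tree is height-balanced if, at every node, |h(left) - h(right)| <= 1 (empty subtree has height -1).
Bottom-up per-node check:
  node 49: h_left=-1, h_right=-1, diff=0 [OK], height=0
  node 48: h_left=-1, h_right=0, diff=1 [OK], height=1
  node 47: h_left=-1, h_right=1, diff=2 [FAIL (|-1-1|=2 > 1)], height=2
  node 45: h_left=-1, h_right=2, diff=3 [FAIL (|-1-2|=3 > 1)], height=3
  node 42: h_left=-1, h_right=3, diff=4 [FAIL (|-1-3|=4 > 1)], height=4
  node 38: h_left=-1, h_right=4, diff=5 [FAIL (|-1-4|=5 > 1)], height=5
  node 31: h_left=-1, h_right=5, diff=6 [FAIL (|-1-5|=6 > 1)], height=6
  node 30: h_left=-1, h_right=6, diff=7 [FAIL (|-1-6|=7 > 1)], height=7
  node 25: h_left=-1, h_right=7, diff=8 [FAIL (|-1-7|=8 > 1)], height=8
  node 11: h_left=-1, h_right=8, diff=9 [FAIL (|-1-8|=9 > 1)], height=9
  node 8: h_left=-1, h_right=9, diff=10 [FAIL (|-1-9|=10 > 1)], height=10
  node 4: h_left=-1, h_right=10, diff=11 [FAIL (|-1-10|=11 > 1)], height=11
Node 47 violates the condition: |-1 - 1| = 2 > 1.
Result: Not balanced


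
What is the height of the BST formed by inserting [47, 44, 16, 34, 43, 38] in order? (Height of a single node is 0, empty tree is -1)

Insertion order: [47, 44, 16, 34, 43, 38]
Tree (level-order array): [47, 44, None, 16, None, None, 34, None, 43, 38]
Compute height bottom-up (empty subtree = -1):
  height(38) = 1 + max(-1, -1) = 0
  height(43) = 1 + max(0, -1) = 1
  height(34) = 1 + max(-1, 1) = 2
  height(16) = 1 + max(-1, 2) = 3
  height(44) = 1 + max(3, -1) = 4
  height(47) = 1 + max(4, -1) = 5
Height = 5


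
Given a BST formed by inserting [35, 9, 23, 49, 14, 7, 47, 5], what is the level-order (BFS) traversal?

Tree insertion order: [35, 9, 23, 49, 14, 7, 47, 5]
Tree (level-order array): [35, 9, 49, 7, 23, 47, None, 5, None, 14]
BFS from the root, enqueuing left then right child of each popped node:
  queue [35] -> pop 35, enqueue [9, 49], visited so far: [35]
  queue [9, 49] -> pop 9, enqueue [7, 23], visited so far: [35, 9]
  queue [49, 7, 23] -> pop 49, enqueue [47], visited so far: [35, 9, 49]
  queue [7, 23, 47] -> pop 7, enqueue [5], visited so far: [35, 9, 49, 7]
  queue [23, 47, 5] -> pop 23, enqueue [14], visited so far: [35, 9, 49, 7, 23]
  queue [47, 5, 14] -> pop 47, enqueue [none], visited so far: [35, 9, 49, 7, 23, 47]
  queue [5, 14] -> pop 5, enqueue [none], visited so far: [35, 9, 49, 7, 23, 47, 5]
  queue [14] -> pop 14, enqueue [none], visited so far: [35, 9, 49, 7, 23, 47, 5, 14]
Result: [35, 9, 49, 7, 23, 47, 5, 14]


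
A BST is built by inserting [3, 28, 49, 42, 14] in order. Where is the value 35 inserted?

Starting tree (level order): [3, None, 28, 14, 49, None, None, 42]
Insertion path: 3 -> 28 -> 49 -> 42
Result: insert 35 as left child of 42
Final tree (level order): [3, None, 28, 14, 49, None, None, 42, None, 35]


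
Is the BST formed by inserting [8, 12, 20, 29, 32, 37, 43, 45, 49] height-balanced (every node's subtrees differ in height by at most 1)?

Tree (level-order array): [8, None, 12, None, 20, None, 29, None, 32, None, 37, None, 43, None, 45, None, 49]
Definition: a tree is height-balanced if, at every node, |h(left) - h(right)| <= 1 (empty subtree has height -1).
Bottom-up per-node check:
  node 49: h_left=-1, h_right=-1, diff=0 [OK], height=0
  node 45: h_left=-1, h_right=0, diff=1 [OK], height=1
  node 43: h_left=-1, h_right=1, diff=2 [FAIL (|-1-1|=2 > 1)], height=2
  node 37: h_left=-1, h_right=2, diff=3 [FAIL (|-1-2|=3 > 1)], height=3
  node 32: h_left=-1, h_right=3, diff=4 [FAIL (|-1-3|=4 > 1)], height=4
  node 29: h_left=-1, h_right=4, diff=5 [FAIL (|-1-4|=5 > 1)], height=5
  node 20: h_left=-1, h_right=5, diff=6 [FAIL (|-1-5|=6 > 1)], height=6
  node 12: h_left=-1, h_right=6, diff=7 [FAIL (|-1-6|=7 > 1)], height=7
  node 8: h_left=-1, h_right=7, diff=8 [FAIL (|-1-7|=8 > 1)], height=8
Node 43 violates the condition: |-1 - 1| = 2 > 1.
Result: Not balanced


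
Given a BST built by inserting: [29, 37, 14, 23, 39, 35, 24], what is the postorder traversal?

Tree insertion order: [29, 37, 14, 23, 39, 35, 24]
Tree (level-order array): [29, 14, 37, None, 23, 35, 39, None, 24]
Postorder traversal: [24, 23, 14, 35, 39, 37, 29]


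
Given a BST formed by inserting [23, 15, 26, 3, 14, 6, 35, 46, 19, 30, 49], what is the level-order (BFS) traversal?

Tree insertion order: [23, 15, 26, 3, 14, 6, 35, 46, 19, 30, 49]
Tree (level-order array): [23, 15, 26, 3, 19, None, 35, None, 14, None, None, 30, 46, 6, None, None, None, None, 49]
BFS from the root, enqueuing left then right child of each popped node:
  queue [23] -> pop 23, enqueue [15, 26], visited so far: [23]
  queue [15, 26] -> pop 15, enqueue [3, 19], visited so far: [23, 15]
  queue [26, 3, 19] -> pop 26, enqueue [35], visited so far: [23, 15, 26]
  queue [3, 19, 35] -> pop 3, enqueue [14], visited so far: [23, 15, 26, 3]
  queue [19, 35, 14] -> pop 19, enqueue [none], visited so far: [23, 15, 26, 3, 19]
  queue [35, 14] -> pop 35, enqueue [30, 46], visited so far: [23, 15, 26, 3, 19, 35]
  queue [14, 30, 46] -> pop 14, enqueue [6], visited so far: [23, 15, 26, 3, 19, 35, 14]
  queue [30, 46, 6] -> pop 30, enqueue [none], visited so far: [23, 15, 26, 3, 19, 35, 14, 30]
  queue [46, 6] -> pop 46, enqueue [49], visited so far: [23, 15, 26, 3, 19, 35, 14, 30, 46]
  queue [6, 49] -> pop 6, enqueue [none], visited so far: [23, 15, 26, 3, 19, 35, 14, 30, 46, 6]
  queue [49] -> pop 49, enqueue [none], visited so far: [23, 15, 26, 3, 19, 35, 14, 30, 46, 6, 49]
Result: [23, 15, 26, 3, 19, 35, 14, 30, 46, 6, 49]


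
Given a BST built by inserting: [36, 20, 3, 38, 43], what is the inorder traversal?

Tree insertion order: [36, 20, 3, 38, 43]
Tree (level-order array): [36, 20, 38, 3, None, None, 43]
Inorder traversal: [3, 20, 36, 38, 43]


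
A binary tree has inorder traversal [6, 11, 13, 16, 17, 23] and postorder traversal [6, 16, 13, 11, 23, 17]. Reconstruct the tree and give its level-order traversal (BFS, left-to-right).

Inorder:   [6, 11, 13, 16, 17, 23]
Postorder: [6, 16, 13, 11, 23, 17]
Algorithm: postorder visits root last, so walk postorder right-to-left;
each value is the root of the current inorder slice — split it at that
value, recurse on the right subtree first, then the left.
Recursive splits:
  root=17; inorder splits into left=[6, 11, 13, 16], right=[23]
  root=23; inorder splits into left=[], right=[]
  root=11; inorder splits into left=[6], right=[13, 16]
  root=13; inorder splits into left=[], right=[16]
  root=16; inorder splits into left=[], right=[]
  root=6; inorder splits into left=[], right=[]
Reconstructed level-order: [17, 11, 23, 6, 13, 16]


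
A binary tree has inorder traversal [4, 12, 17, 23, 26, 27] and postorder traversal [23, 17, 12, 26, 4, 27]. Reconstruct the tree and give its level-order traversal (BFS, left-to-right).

Inorder:   [4, 12, 17, 23, 26, 27]
Postorder: [23, 17, 12, 26, 4, 27]
Algorithm: postorder visits root last, so walk postorder right-to-left;
each value is the root of the current inorder slice — split it at that
value, recurse on the right subtree first, then the left.
Recursive splits:
  root=27; inorder splits into left=[4, 12, 17, 23, 26], right=[]
  root=4; inorder splits into left=[], right=[12, 17, 23, 26]
  root=26; inorder splits into left=[12, 17, 23], right=[]
  root=12; inorder splits into left=[], right=[17, 23]
  root=17; inorder splits into left=[], right=[23]
  root=23; inorder splits into left=[], right=[]
Reconstructed level-order: [27, 4, 26, 12, 17, 23]


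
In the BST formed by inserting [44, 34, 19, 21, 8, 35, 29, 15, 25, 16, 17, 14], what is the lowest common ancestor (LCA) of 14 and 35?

Tree insertion order: [44, 34, 19, 21, 8, 35, 29, 15, 25, 16, 17, 14]
Tree (level-order array): [44, 34, None, 19, 35, 8, 21, None, None, None, 15, None, 29, 14, 16, 25, None, None, None, None, 17]
In a BST, the LCA of p=14, q=35 is the first node v on the
root-to-leaf path with p <= v <= q (go left if both < v, right if both > v).
Walk from root:
  at 44: both 14 and 35 < 44, go left
  at 34: 14 <= 34 <= 35, this is the LCA
LCA = 34


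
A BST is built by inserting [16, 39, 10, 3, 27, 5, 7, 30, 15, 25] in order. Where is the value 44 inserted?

Starting tree (level order): [16, 10, 39, 3, 15, 27, None, None, 5, None, None, 25, 30, None, 7]
Insertion path: 16 -> 39
Result: insert 44 as right child of 39
Final tree (level order): [16, 10, 39, 3, 15, 27, 44, None, 5, None, None, 25, 30, None, None, None, 7]


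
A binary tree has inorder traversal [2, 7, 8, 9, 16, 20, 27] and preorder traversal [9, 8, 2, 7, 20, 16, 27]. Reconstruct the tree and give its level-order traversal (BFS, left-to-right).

Inorder:  [2, 7, 8, 9, 16, 20, 27]
Preorder: [9, 8, 2, 7, 20, 16, 27]
Algorithm: preorder visits root first, so consume preorder in order;
for each root, split the current inorder slice at that value into
left-subtree inorder and right-subtree inorder, then recurse.
Recursive splits:
  root=9; inorder splits into left=[2, 7, 8], right=[16, 20, 27]
  root=8; inorder splits into left=[2, 7], right=[]
  root=2; inorder splits into left=[], right=[7]
  root=7; inorder splits into left=[], right=[]
  root=20; inorder splits into left=[16], right=[27]
  root=16; inorder splits into left=[], right=[]
  root=27; inorder splits into left=[], right=[]
Reconstructed level-order: [9, 8, 20, 2, 16, 27, 7]


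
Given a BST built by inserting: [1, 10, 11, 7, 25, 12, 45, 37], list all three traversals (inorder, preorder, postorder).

Tree insertion order: [1, 10, 11, 7, 25, 12, 45, 37]
Tree (level-order array): [1, None, 10, 7, 11, None, None, None, 25, 12, 45, None, None, 37]
Inorder (L, root, R): [1, 7, 10, 11, 12, 25, 37, 45]
Preorder (root, L, R): [1, 10, 7, 11, 25, 12, 45, 37]
Postorder (L, R, root): [7, 12, 37, 45, 25, 11, 10, 1]


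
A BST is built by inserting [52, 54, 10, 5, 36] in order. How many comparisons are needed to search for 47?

Search path for 47: 52 -> 10 -> 36
Found: False
Comparisons: 3


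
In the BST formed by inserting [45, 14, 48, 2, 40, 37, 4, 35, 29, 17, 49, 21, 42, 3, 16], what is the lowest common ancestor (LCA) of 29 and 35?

Tree insertion order: [45, 14, 48, 2, 40, 37, 4, 35, 29, 17, 49, 21, 42, 3, 16]
Tree (level-order array): [45, 14, 48, 2, 40, None, 49, None, 4, 37, 42, None, None, 3, None, 35, None, None, None, None, None, 29, None, 17, None, 16, 21]
In a BST, the LCA of p=29, q=35 is the first node v on the
root-to-leaf path with p <= v <= q (go left if both < v, right if both > v).
Walk from root:
  at 45: both 29 and 35 < 45, go left
  at 14: both 29 and 35 > 14, go right
  at 40: both 29 and 35 < 40, go left
  at 37: both 29 and 35 < 37, go left
  at 35: 29 <= 35 <= 35, this is the LCA
LCA = 35


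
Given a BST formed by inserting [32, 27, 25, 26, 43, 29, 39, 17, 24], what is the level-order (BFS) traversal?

Tree insertion order: [32, 27, 25, 26, 43, 29, 39, 17, 24]
Tree (level-order array): [32, 27, 43, 25, 29, 39, None, 17, 26, None, None, None, None, None, 24]
BFS from the root, enqueuing left then right child of each popped node:
  queue [32] -> pop 32, enqueue [27, 43], visited so far: [32]
  queue [27, 43] -> pop 27, enqueue [25, 29], visited so far: [32, 27]
  queue [43, 25, 29] -> pop 43, enqueue [39], visited so far: [32, 27, 43]
  queue [25, 29, 39] -> pop 25, enqueue [17, 26], visited so far: [32, 27, 43, 25]
  queue [29, 39, 17, 26] -> pop 29, enqueue [none], visited so far: [32, 27, 43, 25, 29]
  queue [39, 17, 26] -> pop 39, enqueue [none], visited so far: [32, 27, 43, 25, 29, 39]
  queue [17, 26] -> pop 17, enqueue [24], visited so far: [32, 27, 43, 25, 29, 39, 17]
  queue [26, 24] -> pop 26, enqueue [none], visited so far: [32, 27, 43, 25, 29, 39, 17, 26]
  queue [24] -> pop 24, enqueue [none], visited so far: [32, 27, 43, 25, 29, 39, 17, 26, 24]
Result: [32, 27, 43, 25, 29, 39, 17, 26, 24]


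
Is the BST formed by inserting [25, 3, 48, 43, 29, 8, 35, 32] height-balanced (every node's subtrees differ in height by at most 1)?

Tree (level-order array): [25, 3, 48, None, 8, 43, None, None, None, 29, None, None, 35, 32]
Definition: a tree is height-balanced if, at every node, |h(left) - h(right)| <= 1 (empty subtree has height -1).
Bottom-up per-node check:
  node 8: h_left=-1, h_right=-1, diff=0 [OK], height=0
  node 3: h_left=-1, h_right=0, diff=1 [OK], height=1
  node 32: h_left=-1, h_right=-1, diff=0 [OK], height=0
  node 35: h_left=0, h_right=-1, diff=1 [OK], height=1
  node 29: h_left=-1, h_right=1, diff=2 [FAIL (|-1-1|=2 > 1)], height=2
  node 43: h_left=2, h_right=-1, diff=3 [FAIL (|2--1|=3 > 1)], height=3
  node 48: h_left=3, h_right=-1, diff=4 [FAIL (|3--1|=4 > 1)], height=4
  node 25: h_left=1, h_right=4, diff=3 [FAIL (|1-4|=3 > 1)], height=5
Node 29 violates the condition: |-1 - 1| = 2 > 1.
Result: Not balanced


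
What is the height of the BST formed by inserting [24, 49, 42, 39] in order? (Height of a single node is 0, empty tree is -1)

Insertion order: [24, 49, 42, 39]
Tree (level-order array): [24, None, 49, 42, None, 39]
Compute height bottom-up (empty subtree = -1):
  height(39) = 1 + max(-1, -1) = 0
  height(42) = 1 + max(0, -1) = 1
  height(49) = 1 + max(1, -1) = 2
  height(24) = 1 + max(-1, 2) = 3
Height = 3


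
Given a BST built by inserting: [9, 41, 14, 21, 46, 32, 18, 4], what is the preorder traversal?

Tree insertion order: [9, 41, 14, 21, 46, 32, 18, 4]
Tree (level-order array): [9, 4, 41, None, None, 14, 46, None, 21, None, None, 18, 32]
Preorder traversal: [9, 4, 41, 14, 21, 18, 32, 46]


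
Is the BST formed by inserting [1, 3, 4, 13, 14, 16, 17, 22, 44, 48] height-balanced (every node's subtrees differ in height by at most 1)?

Tree (level-order array): [1, None, 3, None, 4, None, 13, None, 14, None, 16, None, 17, None, 22, None, 44, None, 48]
Definition: a tree is height-balanced if, at every node, |h(left) - h(right)| <= 1 (empty subtree has height -1).
Bottom-up per-node check:
  node 48: h_left=-1, h_right=-1, diff=0 [OK], height=0
  node 44: h_left=-1, h_right=0, diff=1 [OK], height=1
  node 22: h_left=-1, h_right=1, diff=2 [FAIL (|-1-1|=2 > 1)], height=2
  node 17: h_left=-1, h_right=2, diff=3 [FAIL (|-1-2|=3 > 1)], height=3
  node 16: h_left=-1, h_right=3, diff=4 [FAIL (|-1-3|=4 > 1)], height=4
  node 14: h_left=-1, h_right=4, diff=5 [FAIL (|-1-4|=5 > 1)], height=5
  node 13: h_left=-1, h_right=5, diff=6 [FAIL (|-1-5|=6 > 1)], height=6
  node 4: h_left=-1, h_right=6, diff=7 [FAIL (|-1-6|=7 > 1)], height=7
  node 3: h_left=-1, h_right=7, diff=8 [FAIL (|-1-7|=8 > 1)], height=8
  node 1: h_left=-1, h_right=8, diff=9 [FAIL (|-1-8|=9 > 1)], height=9
Node 22 violates the condition: |-1 - 1| = 2 > 1.
Result: Not balanced


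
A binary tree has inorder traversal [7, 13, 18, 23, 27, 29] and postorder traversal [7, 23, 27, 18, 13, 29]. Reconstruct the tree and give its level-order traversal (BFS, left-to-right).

Inorder:   [7, 13, 18, 23, 27, 29]
Postorder: [7, 23, 27, 18, 13, 29]
Algorithm: postorder visits root last, so walk postorder right-to-left;
each value is the root of the current inorder slice — split it at that
value, recurse on the right subtree first, then the left.
Recursive splits:
  root=29; inorder splits into left=[7, 13, 18, 23, 27], right=[]
  root=13; inorder splits into left=[7], right=[18, 23, 27]
  root=18; inorder splits into left=[], right=[23, 27]
  root=27; inorder splits into left=[23], right=[]
  root=23; inorder splits into left=[], right=[]
  root=7; inorder splits into left=[], right=[]
Reconstructed level-order: [29, 13, 7, 18, 27, 23]


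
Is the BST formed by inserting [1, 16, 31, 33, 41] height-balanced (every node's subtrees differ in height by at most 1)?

Tree (level-order array): [1, None, 16, None, 31, None, 33, None, 41]
Definition: a tree is height-balanced if, at every node, |h(left) - h(right)| <= 1 (empty subtree has height -1).
Bottom-up per-node check:
  node 41: h_left=-1, h_right=-1, diff=0 [OK], height=0
  node 33: h_left=-1, h_right=0, diff=1 [OK], height=1
  node 31: h_left=-1, h_right=1, diff=2 [FAIL (|-1-1|=2 > 1)], height=2
  node 16: h_left=-1, h_right=2, diff=3 [FAIL (|-1-2|=3 > 1)], height=3
  node 1: h_left=-1, h_right=3, diff=4 [FAIL (|-1-3|=4 > 1)], height=4
Node 31 violates the condition: |-1 - 1| = 2 > 1.
Result: Not balanced


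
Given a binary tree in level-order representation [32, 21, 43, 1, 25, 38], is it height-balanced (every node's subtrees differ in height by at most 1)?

Tree (level-order array): [32, 21, 43, 1, 25, 38]
Definition: a tree is height-balanced if, at every node, |h(left) - h(right)| <= 1 (empty subtree has height -1).
Bottom-up per-node check:
  node 1: h_left=-1, h_right=-1, diff=0 [OK], height=0
  node 25: h_left=-1, h_right=-1, diff=0 [OK], height=0
  node 21: h_left=0, h_right=0, diff=0 [OK], height=1
  node 38: h_left=-1, h_right=-1, diff=0 [OK], height=0
  node 43: h_left=0, h_right=-1, diff=1 [OK], height=1
  node 32: h_left=1, h_right=1, diff=0 [OK], height=2
All nodes satisfy the balance condition.
Result: Balanced


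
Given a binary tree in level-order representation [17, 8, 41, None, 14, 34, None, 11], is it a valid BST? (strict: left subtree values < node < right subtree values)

Level-order array: [17, 8, 41, None, 14, 34, None, 11]
Validate using subtree bounds (lo, hi): at each node, require lo < value < hi,
then recurse left with hi=value and right with lo=value.
Preorder trace (stopping at first violation):
  at node 17 with bounds (-inf, +inf): OK
  at node 8 with bounds (-inf, 17): OK
  at node 14 with bounds (8, 17): OK
  at node 11 with bounds (8, 14): OK
  at node 41 with bounds (17, +inf): OK
  at node 34 with bounds (17, 41): OK
No violation found at any node.
Result: Valid BST


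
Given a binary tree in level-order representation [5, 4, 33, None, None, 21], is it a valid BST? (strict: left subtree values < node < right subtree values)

Level-order array: [5, 4, 33, None, None, 21]
Validate using subtree bounds (lo, hi): at each node, require lo < value < hi,
then recurse left with hi=value and right with lo=value.
Preorder trace (stopping at first violation):
  at node 5 with bounds (-inf, +inf): OK
  at node 4 with bounds (-inf, 5): OK
  at node 33 with bounds (5, +inf): OK
  at node 21 with bounds (5, 33): OK
No violation found at any node.
Result: Valid BST


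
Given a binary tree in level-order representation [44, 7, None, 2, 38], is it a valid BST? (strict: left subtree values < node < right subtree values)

Level-order array: [44, 7, None, 2, 38]
Validate using subtree bounds (lo, hi): at each node, require lo < value < hi,
then recurse left with hi=value and right with lo=value.
Preorder trace (stopping at first violation):
  at node 44 with bounds (-inf, +inf): OK
  at node 7 with bounds (-inf, 44): OK
  at node 2 with bounds (-inf, 7): OK
  at node 38 with bounds (7, 44): OK
No violation found at any node.
Result: Valid BST


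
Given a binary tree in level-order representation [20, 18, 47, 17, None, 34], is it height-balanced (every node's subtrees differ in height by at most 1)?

Tree (level-order array): [20, 18, 47, 17, None, 34]
Definition: a tree is height-balanced if, at every node, |h(left) - h(right)| <= 1 (empty subtree has height -1).
Bottom-up per-node check:
  node 17: h_left=-1, h_right=-1, diff=0 [OK], height=0
  node 18: h_left=0, h_right=-1, diff=1 [OK], height=1
  node 34: h_left=-1, h_right=-1, diff=0 [OK], height=0
  node 47: h_left=0, h_right=-1, diff=1 [OK], height=1
  node 20: h_left=1, h_right=1, diff=0 [OK], height=2
All nodes satisfy the balance condition.
Result: Balanced


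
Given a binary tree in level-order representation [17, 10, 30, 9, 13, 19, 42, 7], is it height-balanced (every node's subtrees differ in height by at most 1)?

Tree (level-order array): [17, 10, 30, 9, 13, 19, 42, 7]
Definition: a tree is height-balanced if, at every node, |h(left) - h(right)| <= 1 (empty subtree has height -1).
Bottom-up per-node check:
  node 7: h_left=-1, h_right=-1, diff=0 [OK], height=0
  node 9: h_left=0, h_right=-1, diff=1 [OK], height=1
  node 13: h_left=-1, h_right=-1, diff=0 [OK], height=0
  node 10: h_left=1, h_right=0, diff=1 [OK], height=2
  node 19: h_left=-1, h_right=-1, diff=0 [OK], height=0
  node 42: h_left=-1, h_right=-1, diff=0 [OK], height=0
  node 30: h_left=0, h_right=0, diff=0 [OK], height=1
  node 17: h_left=2, h_right=1, diff=1 [OK], height=3
All nodes satisfy the balance condition.
Result: Balanced


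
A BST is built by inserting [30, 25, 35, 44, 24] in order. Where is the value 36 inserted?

Starting tree (level order): [30, 25, 35, 24, None, None, 44]
Insertion path: 30 -> 35 -> 44
Result: insert 36 as left child of 44
Final tree (level order): [30, 25, 35, 24, None, None, 44, None, None, 36]


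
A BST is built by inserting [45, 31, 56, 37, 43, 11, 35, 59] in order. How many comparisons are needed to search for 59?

Search path for 59: 45 -> 56 -> 59
Found: True
Comparisons: 3


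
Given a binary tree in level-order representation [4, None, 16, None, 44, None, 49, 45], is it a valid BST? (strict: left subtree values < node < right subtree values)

Level-order array: [4, None, 16, None, 44, None, 49, 45]
Validate using subtree bounds (lo, hi): at each node, require lo < value < hi,
then recurse left with hi=value and right with lo=value.
Preorder trace (stopping at first violation):
  at node 4 with bounds (-inf, +inf): OK
  at node 16 with bounds (4, +inf): OK
  at node 44 with bounds (16, +inf): OK
  at node 49 with bounds (44, +inf): OK
  at node 45 with bounds (44, 49): OK
No violation found at any node.
Result: Valid BST


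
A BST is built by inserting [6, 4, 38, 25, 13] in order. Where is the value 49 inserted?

Starting tree (level order): [6, 4, 38, None, None, 25, None, 13]
Insertion path: 6 -> 38
Result: insert 49 as right child of 38
Final tree (level order): [6, 4, 38, None, None, 25, 49, 13]


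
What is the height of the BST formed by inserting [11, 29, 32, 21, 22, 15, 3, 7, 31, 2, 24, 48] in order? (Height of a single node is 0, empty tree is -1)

Insertion order: [11, 29, 32, 21, 22, 15, 3, 7, 31, 2, 24, 48]
Tree (level-order array): [11, 3, 29, 2, 7, 21, 32, None, None, None, None, 15, 22, 31, 48, None, None, None, 24]
Compute height bottom-up (empty subtree = -1):
  height(2) = 1 + max(-1, -1) = 0
  height(7) = 1 + max(-1, -1) = 0
  height(3) = 1 + max(0, 0) = 1
  height(15) = 1 + max(-1, -1) = 0
  height(24) = 1 + max(-1, -1) = 0
  height(22) = 1 + max(-1, 0) = 1
  height(21) = 1 + max(0, 1) = 2
  height(31) = 1 + max(-1, -1) = 0
  height(48) = 1 + max(-1, -1) = 0
  height(32) = 1 + max(0, 0) = 1
  height(29) = 1 + max(2, 1) = 3
  height(11) = 1 + max(1, 3) = 4
Height = 4


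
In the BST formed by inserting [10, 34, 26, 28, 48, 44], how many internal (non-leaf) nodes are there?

Tree built from: [10, 34, 26, 28, 48, 44]
Tree (level-order array): [10, None, 34, 26, 48, None, 28, 44]
Rule: An internal node has at least one child.
Per-node child counts:
  node 10: 1 child(ren)
  node 34: 2 child(ren)
  node 26: 1 child(ren)
  node 28: 0 child(ren)
  node 48: 1 child(ren)
  node 44: 0 child(ren)
Matching nodes: [10, 34, 26, 48]
Count of internal (non-leaf) nodes: 4


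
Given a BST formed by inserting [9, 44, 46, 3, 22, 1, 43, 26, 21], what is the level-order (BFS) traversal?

Tree insertion order: [9, 44, 46, 3, 22, 1, 43, 26, 21]
Tree (level-order array): [9, 3, 44, 1, None, 22, 46, None, None, 21, 43, None, None, None, None, 26]
BFS from the root, enqueuing left then right child of each popped node:
  queue [9] -> pop 9, enqueue [3, 44], visited so far: [9]
  queue [3, 44] -> pop 3, enqueue [1], visited so far: [9, 3]
  queue [44, 1] -> pop 44, enqueue [22, 46], visited so far: [9, 3, 44]
  queue [1, 22, 46] -> pop 1, enqueue [none], visited so far: [9, 3, 44, 1]
  queue [22, 46] -> pop 22, enqueue [21, 43], visited so far: [9, 3, 44, 1, 22]
  queue [46, 21, 43] -> pop 46, enqueue [none], visited so far: [9, 3, 44, 1, 22, 46]
  queue [21, 43] -> pop 21, enqueue [none], visited so far: [9, 3, 44, 1, 22, 46, 21]
  queue [43] -> pop 43, enqueue [26], visited so far: [9, 3, 44, 1, 22, 46, 21, 43]
  queue [26] -> pop 26, enqueue [none], visited so far: [9, 3, 44, 1, 22, 46, 21, 43, 26]
Result: [9, 3, 44, 1, 22, 46, 21, 43, 26]


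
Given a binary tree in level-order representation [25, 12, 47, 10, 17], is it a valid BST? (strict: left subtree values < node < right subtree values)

Level-order array: [25, 12, 47, 10, 17]
Validate using subtree bounds (lo, hi): at each node, require lo < value < hi,
then recurse left with hi=value and right with lo=value.
Preorder trace (stopping at first violation):
  at node 25 with bounds (-inf, +inf): OK
  at node 12 with bounds (-inf, 25): OK
  at node 10 with bounds (-inf, 12): OK
  at node 17 with bounds (12, 25): OK
  at node 47 with bounds (25, +inf): OK
No violation found at any node.
Result: Valid BST


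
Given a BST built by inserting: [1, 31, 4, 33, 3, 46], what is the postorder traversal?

Tree insertion order: [1, 31, 4, 33, 3, 46]
Tree (level-order array): [1, None, 31, 4, 33, 3, None, None, 46]
Postorder traversal: [3, 4, 46, 33, 31, 1]
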